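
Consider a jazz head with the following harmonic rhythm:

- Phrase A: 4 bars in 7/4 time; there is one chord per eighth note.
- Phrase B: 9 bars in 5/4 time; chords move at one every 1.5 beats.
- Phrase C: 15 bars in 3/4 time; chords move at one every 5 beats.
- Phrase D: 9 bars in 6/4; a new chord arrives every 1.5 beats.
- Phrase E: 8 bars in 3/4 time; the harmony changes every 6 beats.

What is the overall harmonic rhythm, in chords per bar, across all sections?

A: 4 bars of 7 beats is 28 beats; at 0.5 beats each that's 56 chords.
B: 9 bars of 5 beats is 45 beats; at 1.5 beats each that's 30 chords.
C: 15 bars of 3 beats is 45 beats; at 5 beats each that's 9 chords.
D: 9 bars of 6 beats is 54 beats; at 1.5 beats each that's 36 chords.
E: 8 bars of 3 beats is 24 beats; at 6 beats each that's 4 chords.
Overall: 135 chords over 45 bars → 135/45 = 3 chords per bar.

3 chords per bar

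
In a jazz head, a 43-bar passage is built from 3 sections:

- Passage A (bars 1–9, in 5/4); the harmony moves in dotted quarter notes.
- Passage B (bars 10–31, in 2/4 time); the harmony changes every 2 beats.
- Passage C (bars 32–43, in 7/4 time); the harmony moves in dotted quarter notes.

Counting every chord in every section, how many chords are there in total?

108 chords

A: 9 bars × 5 beats = 45 beats; 1.5 beats/chord → 30 chords.
B: 22 bars × 2 beats = 44 beats; 2 beats/chord → 22 chords.
C: 12 bars × 7 beats = 84 beats; 1.5 beats/chord → 56 chords.
Total: 30 + 22 + 56 = 108.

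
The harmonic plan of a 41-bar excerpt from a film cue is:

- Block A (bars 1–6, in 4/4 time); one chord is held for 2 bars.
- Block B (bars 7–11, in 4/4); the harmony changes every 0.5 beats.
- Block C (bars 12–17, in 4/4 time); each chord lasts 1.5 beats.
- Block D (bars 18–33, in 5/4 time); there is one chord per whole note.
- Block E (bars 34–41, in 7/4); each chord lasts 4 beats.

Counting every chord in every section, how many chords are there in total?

93 chords

A: 6 bars × 4 beats = 24 beats; 8 beats/chord → 3 chords.
B: 5 bars × 4 beats = 20 beats; 0.5 beats/chord → 40 chords.
C: 6 bars × 4 beats = 24 beats; 1.5 beats/chord → 16 chords.
D: 16 bars × 5 beats = 80 beats; 4 beats/chord → 20 chords.
E: 8 bars × 7 beats = 56 beats; 4 beats/chord → 14 chords.
Total: 3 + 40 + 16 + 20 + 14 = 93.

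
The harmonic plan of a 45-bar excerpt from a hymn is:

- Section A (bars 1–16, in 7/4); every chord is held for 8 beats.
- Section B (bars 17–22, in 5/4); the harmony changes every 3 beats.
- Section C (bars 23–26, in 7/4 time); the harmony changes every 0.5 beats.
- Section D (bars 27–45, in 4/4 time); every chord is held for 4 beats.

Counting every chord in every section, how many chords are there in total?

99 chords

A has 112 beats and chords last 8 each, so 14 chords.
B has 30 beats and chords last 3 each, so 10 chords.
C has 28 beats and chords last 0.5 each, so 56 chords.
D has 76 beats and chords last 4 each, so 19 chords.
Total: 14 + 10 + 56 + 19 = 99.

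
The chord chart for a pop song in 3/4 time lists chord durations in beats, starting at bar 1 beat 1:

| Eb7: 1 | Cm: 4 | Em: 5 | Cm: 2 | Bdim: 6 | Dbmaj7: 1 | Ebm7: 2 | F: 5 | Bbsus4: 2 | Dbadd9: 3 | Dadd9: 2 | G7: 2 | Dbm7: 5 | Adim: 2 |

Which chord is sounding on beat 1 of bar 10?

Bbsus4

Beat 1 of bar 10 is beat (10−1)×3 + 1 = 28 overall.
Running totals: Eb7 ends at 1, Cm ends at 5, Em ends at 10, Cm ends at 12, Bdim ends at 18, Dbmaj7 ends at 19, Ebm7 ends at 21, F ends at 26, Bbsus4 ends at 28.
Beat 28 falls within Bbsus4.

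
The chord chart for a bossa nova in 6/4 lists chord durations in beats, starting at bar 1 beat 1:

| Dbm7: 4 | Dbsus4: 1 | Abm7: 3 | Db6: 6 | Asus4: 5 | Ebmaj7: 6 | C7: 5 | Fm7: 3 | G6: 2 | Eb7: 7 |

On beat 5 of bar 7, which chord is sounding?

Eb7

Beat 5 of bar 7 is beat (7−1)×6 + 5 = 41 overall.
Running totals: Dbm7 ends at 4, Dbsus4 ends at 5, Abm7 ends at 8, Db6 ends at 14, Asus4 ends at 19, Ebmaj7 ends at 25, C7 ends at 30, Fm7 ends at 33, G6 ends at 35, Eb7 ends at 42.
Beat 41 falls within Eb7.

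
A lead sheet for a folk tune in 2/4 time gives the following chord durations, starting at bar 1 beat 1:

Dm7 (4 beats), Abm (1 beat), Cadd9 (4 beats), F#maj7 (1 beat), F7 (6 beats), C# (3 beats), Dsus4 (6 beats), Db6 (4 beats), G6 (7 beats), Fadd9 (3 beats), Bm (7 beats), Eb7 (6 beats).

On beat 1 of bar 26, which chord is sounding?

Beat 1 of bar 26 is beat (26−1)×2 + 1 = 51 overall.
Running totals: Dm7 ends at 4, Abm ends at 5, Cadd9 ends at 9, F#maj7 ends at 10, F7 ends at 16, C# ends at 19, Dsus4 ends at 25, Db6 ends at 29, G6 ends at 36, Fadd9 ends at 39, Bm ends at 46, Eb7 ends at 52.
Beat 51 falls within Eb7.

Eb7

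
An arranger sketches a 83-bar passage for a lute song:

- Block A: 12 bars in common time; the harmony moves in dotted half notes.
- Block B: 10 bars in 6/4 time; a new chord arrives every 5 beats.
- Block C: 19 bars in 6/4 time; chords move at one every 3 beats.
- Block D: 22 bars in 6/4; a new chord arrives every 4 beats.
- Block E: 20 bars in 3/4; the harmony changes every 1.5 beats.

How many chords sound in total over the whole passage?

139 chords

A: 12·4 = 48 beats, 48/3 = 16 chords.
B: 10·6 = 60 beats, 60/5 = 12 chords.
C: 19·6 = 114 beats, 114/3 = 38 chords.
D: 22·6 = 132 beats, 132/4 = 33 chords.
E: 20·3 = 60 beats, 60/1.5 = 40 chords.
Total: 16 + 12 + 38 + 33 + 40 = 139.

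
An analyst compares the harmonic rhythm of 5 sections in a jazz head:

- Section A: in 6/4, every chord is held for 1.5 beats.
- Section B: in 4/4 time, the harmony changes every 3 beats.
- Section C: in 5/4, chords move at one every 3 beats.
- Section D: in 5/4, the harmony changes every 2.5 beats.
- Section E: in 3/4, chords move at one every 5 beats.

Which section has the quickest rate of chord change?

Section A

A: 6/1.5 = 4 chords/bar.
B: 4/3 = 4/3 chords/bar.
C: 5/3 = 5/3 chords/bar.
D: 5/2.5 = 2 chords/bar.
E: 3/5 = 0.6 chords/bar.
Fastest is A at 4 chords/bar.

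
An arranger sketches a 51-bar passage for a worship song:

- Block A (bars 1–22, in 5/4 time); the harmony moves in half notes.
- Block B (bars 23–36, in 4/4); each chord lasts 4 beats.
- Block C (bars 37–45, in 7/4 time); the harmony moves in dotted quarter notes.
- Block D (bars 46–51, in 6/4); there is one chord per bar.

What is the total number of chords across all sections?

117 chords

A: 22·5 = 110 beats, 110/2 = 55 chords.
B: 14·4 = 56 beats, 56/4 = 14 chords.
C: 9·7 = 63 beats, 63/1.5 = 42 chords.
D: 6·6 = 36 beats, 36/6 = 6 chords.
Total: 55 + 14 + 42 + 6 = 117.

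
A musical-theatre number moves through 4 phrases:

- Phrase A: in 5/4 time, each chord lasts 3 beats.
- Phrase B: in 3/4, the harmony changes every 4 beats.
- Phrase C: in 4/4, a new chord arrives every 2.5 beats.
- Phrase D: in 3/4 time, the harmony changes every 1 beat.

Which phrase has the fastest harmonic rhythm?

A: 5/3 = 5/3 chords/bar.
B: 3/4 = 0.75 chords/bar.
C: 4/2.5 = 1.6 chords/bar.
D: 3/1 = 3 chords/bar.
Fastest is D at 3 chords/bar.

Phrase D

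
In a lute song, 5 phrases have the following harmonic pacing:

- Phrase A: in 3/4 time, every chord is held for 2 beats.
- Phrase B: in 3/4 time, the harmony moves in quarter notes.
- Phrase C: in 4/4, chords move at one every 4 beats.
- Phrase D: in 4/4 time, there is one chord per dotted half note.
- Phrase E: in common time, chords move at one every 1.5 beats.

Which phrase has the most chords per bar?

A: each chord is 2 beats in 3/4, so 1.5 per bar.
B: each chord is 1 beat in 3/4, so 3 per bar.
C: each chord is 4 beats in 4/4, so 1 per bar.
D: each chord is 3 beats in 4/4, so 4/3 per bar.
E: each chord is 1.5 beats in 4/4, so 8/3 per bar.
Fastest is B at 3 chords/bar.

Phrase B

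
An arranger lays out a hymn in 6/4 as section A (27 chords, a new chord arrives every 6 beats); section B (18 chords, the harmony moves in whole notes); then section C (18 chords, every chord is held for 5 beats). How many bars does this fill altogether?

A: 27 × 6 = 162 beats = 27 bars.
B: 18 × 4 = 72 beats = 12 bars.
C: 18 × 5 = 90 beats = 15 bars.
Total: 27 + 12 + 15 = 54 bars.

54 bars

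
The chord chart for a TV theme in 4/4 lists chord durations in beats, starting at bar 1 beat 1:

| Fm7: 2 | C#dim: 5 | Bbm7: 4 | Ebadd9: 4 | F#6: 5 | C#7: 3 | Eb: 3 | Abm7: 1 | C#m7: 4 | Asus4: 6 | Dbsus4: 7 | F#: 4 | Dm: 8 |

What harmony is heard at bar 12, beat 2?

F#

Beat 2 of bar 12 is beat (12−1)×4 + 2 = 46 overall.
Running totals: Fm7 ends at 2, C#dim ends at 7, Bbm7 ends at 11, Ebadd9 ends at 15, F#6 ends at 20, C#7 ends at 23, Eb ends at 26, Abm7 ends at 27, C#m7 ends at 31, Asus4 ends at 37, Dbsus4 ends at 44, F# ends at 48.
Beat 46 falls within F#.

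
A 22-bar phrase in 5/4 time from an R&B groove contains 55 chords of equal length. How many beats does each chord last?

2 beats

22 bars × 5 beats/bar = 110 beats total.
110 beats ÷ 55 chords = 2 beats per chord.
(That is a half note.)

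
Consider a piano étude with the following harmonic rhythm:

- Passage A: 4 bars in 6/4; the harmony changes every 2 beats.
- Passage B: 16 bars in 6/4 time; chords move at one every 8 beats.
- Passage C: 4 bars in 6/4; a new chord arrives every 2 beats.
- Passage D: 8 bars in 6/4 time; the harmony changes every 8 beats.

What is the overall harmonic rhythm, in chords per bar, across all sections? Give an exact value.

21/16 chords per bar

A: 4 × 6 = 24 beats ÷ 2 = 12 chords.
B: 16 × 6 = 96 beats ÷ 8 = 12 chords.
C: 4 × 6 = 24 beats ÷ 2 = 12 chords.
D: 8 × 6 = 48 beats ÷ 8 = 6 chords.
Overall: 42 chords over 32 bars → 42/32 = 21/16 chords per bar.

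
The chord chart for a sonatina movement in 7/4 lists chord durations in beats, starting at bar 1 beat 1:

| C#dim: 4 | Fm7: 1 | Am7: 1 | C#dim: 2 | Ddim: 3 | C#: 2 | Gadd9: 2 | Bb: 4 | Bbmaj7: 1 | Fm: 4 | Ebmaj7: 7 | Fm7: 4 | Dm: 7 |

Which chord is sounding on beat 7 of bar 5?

Beat 7 of bar 5 is beat (5−1)×7 + 7 = 35 overall.
Running totals: C#dim ends at 4, Fm7 ends at 5, Am7 ends at 6, C#dim ends at 8, Ddim ends at 11, C# ends at 13, Gadd9 ends at 15, Bb ends at 19, Bbmaj7 ends at 20, Fm ends at 24, Ebmaj7 ends at 31, Fm7 ends at 35.
Beat 35 falls within Fm7.

Fm7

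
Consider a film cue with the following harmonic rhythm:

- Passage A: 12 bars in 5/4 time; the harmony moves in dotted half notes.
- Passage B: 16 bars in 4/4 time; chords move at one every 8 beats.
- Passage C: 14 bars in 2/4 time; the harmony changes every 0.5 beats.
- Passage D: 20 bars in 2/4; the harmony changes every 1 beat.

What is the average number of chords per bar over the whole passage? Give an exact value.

A: 12 bars of 5 beats is 60 beats; at 3 beats each that's 20 chords.
B: 16 bars of 4 beats is 64 beats; at 8 beats each that's 8 chords.
C: 14 bars of 2 beats is 28 beats; at 0.5 beats each that's 56 chords.
D: 20 bars of 2 beats is 40 beats; at 1 beat each that's 40 chords.
Overall: 124 chords over 62 bars → 124/62 = 2 chords per bar.

2 chords per bar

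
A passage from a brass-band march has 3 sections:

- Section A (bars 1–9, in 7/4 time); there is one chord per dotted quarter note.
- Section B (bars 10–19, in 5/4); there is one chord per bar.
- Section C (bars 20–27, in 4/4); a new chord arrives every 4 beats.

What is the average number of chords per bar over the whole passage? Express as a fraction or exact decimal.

A: 9 bars of 7 beats is 63 beats; at 1.5 beats each that's 42 chords.
B: 10 bars of 5 beats is 50 beats; at 5 beats each that's 10 chords.
C: 8 bars of 4 beats is 32 beats; at 4 beats each that's 8 chords.
Overall: 60 chords over 27 bars → 60/27 = 20/9 chords per bar.

20/9 chords per bar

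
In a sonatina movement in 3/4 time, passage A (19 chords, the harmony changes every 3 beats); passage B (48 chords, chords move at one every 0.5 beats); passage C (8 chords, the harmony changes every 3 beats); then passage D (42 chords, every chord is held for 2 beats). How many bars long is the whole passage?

63 bars

A: 19 × 3 = 57 beats = 19 bars.
B: 48 × 0.5 = 24 beats = 8 bars.
C: 8 × 3 = 24 beats = 8 bars.
D: 42 × 2 = 84 beats = 28 bars.
Total: 19 + 8 + 8 + 28 = 63 bars.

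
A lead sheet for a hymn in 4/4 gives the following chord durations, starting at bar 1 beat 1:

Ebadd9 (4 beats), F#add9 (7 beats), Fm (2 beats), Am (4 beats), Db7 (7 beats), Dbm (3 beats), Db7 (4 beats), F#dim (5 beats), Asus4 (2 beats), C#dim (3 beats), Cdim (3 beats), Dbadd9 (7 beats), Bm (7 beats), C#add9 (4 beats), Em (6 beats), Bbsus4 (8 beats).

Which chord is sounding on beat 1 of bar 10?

Beat 1 of bar 10 is beat (10−1)×4 + 1 = 37 overall.
Running totals: Ebadd9 ends at 4, F#add9 ends at 11, Fm ends at 13, Am ends at 17, Db7 ends at 24, Dbm ends at 27, Db7 ends at 31, F#dim ends at 36, Asus4 ends at 38.
Beat 37 falls within Asus4.

Asus4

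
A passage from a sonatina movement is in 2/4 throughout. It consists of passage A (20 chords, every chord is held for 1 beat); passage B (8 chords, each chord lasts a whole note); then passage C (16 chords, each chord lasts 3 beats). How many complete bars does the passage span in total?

50 bars

A: 20 × 1 = 20 beats = 10 bars.
B: 8 × 4 = 32 beats = 16 bars.
C: 16 × 3 = 48 beats = 24 bars.
Total: 10 + 16 + 24 = 50 bars.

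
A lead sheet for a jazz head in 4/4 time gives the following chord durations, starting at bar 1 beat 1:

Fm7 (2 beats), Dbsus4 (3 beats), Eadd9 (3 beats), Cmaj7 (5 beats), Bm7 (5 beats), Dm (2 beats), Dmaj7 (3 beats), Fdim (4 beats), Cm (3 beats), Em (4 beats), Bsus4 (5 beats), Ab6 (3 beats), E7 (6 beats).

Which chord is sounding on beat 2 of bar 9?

Beat 2 of bar 9 is beat (9−1)×4 + 2 = 34 overall.
Running totals: Fm7 ends at 2, Dbsus4 ends at 5, Eadd9 ends at 8, Cmaj7 ends at 13, Bm7 ends at 18, Dm ends at 20, Dmaj7 ends at 23, Fdim ends at 27, Cm ends at 30, Em ends at 34.
Beat 34 falls within Em.

Em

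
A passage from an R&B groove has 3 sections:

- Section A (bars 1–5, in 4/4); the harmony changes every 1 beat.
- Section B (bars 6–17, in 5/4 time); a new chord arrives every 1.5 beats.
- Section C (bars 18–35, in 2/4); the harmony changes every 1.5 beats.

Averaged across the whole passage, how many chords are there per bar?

2.4 chords per bar

A: 5 × 4 = 20 beats ÷ 1 = 20 chords.
B: 12 × 5 = 60 beats ÷ 1.5 = 40 chords.
C: 18 × 2 = 36 beats ÷ 1.5 = 24 chords.
Overall: 84 chords over 35 bars → 84/35 = 2.4 chords per bar.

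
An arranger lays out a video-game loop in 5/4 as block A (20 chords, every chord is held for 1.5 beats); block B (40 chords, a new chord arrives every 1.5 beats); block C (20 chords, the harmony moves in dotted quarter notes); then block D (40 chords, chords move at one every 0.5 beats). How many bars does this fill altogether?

A: 20 × 1.5 = 30 beats = 6 bars.
B: 40 × 1.5 = 60 beats = 12 bars.
C: 20 × 1.5 = 30 beats = 6 bars.
D: 40 × 0.5 = 20 beats = 4 bars.
Total: 6 + 12 + 6 + 4 = 28 bars.

28 bars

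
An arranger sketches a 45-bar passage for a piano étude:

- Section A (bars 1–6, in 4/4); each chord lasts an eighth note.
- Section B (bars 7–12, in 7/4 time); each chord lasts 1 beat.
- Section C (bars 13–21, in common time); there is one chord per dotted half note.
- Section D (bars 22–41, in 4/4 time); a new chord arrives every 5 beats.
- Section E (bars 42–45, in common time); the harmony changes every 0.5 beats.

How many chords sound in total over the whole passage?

A: 6·4 = 24 beats, 24/0.5 = 48 chords.
B: 6·7 = 42 beats, 42/1 = 42 chords.
C: 9·4 = 36 beats, 36/3 = 12 chords.
D: 20·4 = 80 beats, 80/5 = 16 chords.
E: 4·4 = 16 beats, 16/0.5 = 32 chords.
Total: 48 + 42 + 12 + 16 + 32 = 150.

150 chords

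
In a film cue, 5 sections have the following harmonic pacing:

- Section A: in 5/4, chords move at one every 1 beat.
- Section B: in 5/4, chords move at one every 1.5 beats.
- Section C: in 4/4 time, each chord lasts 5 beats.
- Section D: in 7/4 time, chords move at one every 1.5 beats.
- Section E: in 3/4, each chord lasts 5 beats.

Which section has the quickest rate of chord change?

Section A

A: 5 beats/bar ÷ 1 beat/chord = 5 chords/bar.
B: 5 beats/bar ÷ 1.5 beats/chord = 10/3 chords/bar.
C: 4 beats/bar ÷ 5 beats/chord = 0.8 chords/bar.
D: 7 beats/bar ÷ 1.5 beats/chord = 14/3 chords/bar.
E: 3 beats/bar ÷ 5 beats/chord = 0.6 chords/bar.
Fastest is A at 5 chords/bar.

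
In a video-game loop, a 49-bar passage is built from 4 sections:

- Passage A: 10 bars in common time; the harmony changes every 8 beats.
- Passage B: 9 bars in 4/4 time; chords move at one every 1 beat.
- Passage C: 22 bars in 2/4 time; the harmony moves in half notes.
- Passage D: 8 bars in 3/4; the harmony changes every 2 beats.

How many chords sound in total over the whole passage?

75 chords

A has 40 beats and chords last 8 each, so 5 chords.
B has 36 beats and chords last 1 each, so 36 chords.
C has 44 beats and chords last 2 each, so 22 chords.
D has 24 beats and chords last 2 each, so 12 chords.
Total: 5 + 36 + 22 + 12 = 75.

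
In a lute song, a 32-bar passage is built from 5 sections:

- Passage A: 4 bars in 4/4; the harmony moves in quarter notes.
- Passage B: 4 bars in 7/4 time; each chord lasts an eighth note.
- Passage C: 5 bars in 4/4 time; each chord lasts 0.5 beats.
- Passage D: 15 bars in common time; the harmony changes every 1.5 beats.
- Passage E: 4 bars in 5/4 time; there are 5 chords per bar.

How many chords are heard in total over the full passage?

A: 4 bars × 4 beats = 16 beats; 1 beat/chord → 16 chords.
B: 4 bars × 7 beats = 28 beats; 0.5 beats/chord → 56 chords.
C: 5 bars × 4 beats = 20 beats; 0.5 beats/chord → 40 chords.
D: 15 bars × 4 beats = 60 beats; 1.5 beats/chord → 40 chords.
E: 4 bars × 5 beats = 20 beats; 1 beat/chord → 20 chords.
Total: 16 + 56 + 40 + 40 + 20 = 172.

172 chords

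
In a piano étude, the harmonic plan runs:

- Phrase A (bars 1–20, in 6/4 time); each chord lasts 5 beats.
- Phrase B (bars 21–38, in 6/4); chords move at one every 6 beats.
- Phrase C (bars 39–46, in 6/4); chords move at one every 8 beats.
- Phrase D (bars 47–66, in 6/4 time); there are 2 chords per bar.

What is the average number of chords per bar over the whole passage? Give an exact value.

4/3 chords per bar

A: 20 bars of 6 beats is 120 beats; at 5 beats each that's 24 chords.
B: 18 bars of 6 beats is 108 beats; at 6 beats each that's 18 chords.
C: 8 bars of 6 beats is 48 beats; at 8 beats each that's 6 chords.
D: 20 bars of 6 beats is 120 beats; at 3 beats each that's 40 chords.
Overall: 88 chords over 66 bars → 88/66 = 4/3 chords per bar.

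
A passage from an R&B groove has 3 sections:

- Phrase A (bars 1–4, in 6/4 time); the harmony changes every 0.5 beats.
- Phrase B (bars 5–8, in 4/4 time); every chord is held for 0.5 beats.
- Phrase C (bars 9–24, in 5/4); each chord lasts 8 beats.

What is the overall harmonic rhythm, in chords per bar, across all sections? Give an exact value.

3.75 chords per bar

A: 4 bars of 6 beats is 24 beats; at 0.5 beats each that's 48 chords.
B: 4 bars of 4 beats is 16 beats; at 0.5 beats each that's 32 chords.
C: 16 bars of 5 beats is 80 beats; at 8 beats each that's 10 chords.
Overall: 90 chords over 24 bars → 90/24 = 3.75 chords per bar.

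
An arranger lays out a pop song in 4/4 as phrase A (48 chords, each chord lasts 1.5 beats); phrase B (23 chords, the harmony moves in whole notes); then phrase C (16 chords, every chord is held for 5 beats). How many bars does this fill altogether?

A: 48 × 1.5 = 72 beats = 18 bars.
B: 23 × 4 = 92 beats = 23 bars.
C: 16 × 5 = 80 beats = 20 bars.
Total: 18 + 23 + 20 = 61 bars.

61 bars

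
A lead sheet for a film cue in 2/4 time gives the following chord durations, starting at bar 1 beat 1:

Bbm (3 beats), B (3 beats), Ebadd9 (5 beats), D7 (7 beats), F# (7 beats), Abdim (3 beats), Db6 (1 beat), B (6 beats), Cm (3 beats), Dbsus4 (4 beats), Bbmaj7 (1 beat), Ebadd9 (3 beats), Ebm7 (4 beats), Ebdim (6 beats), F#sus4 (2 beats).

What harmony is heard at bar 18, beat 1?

B

Beat 1 of bar 18 is beat (18−1)×2 + 1 = 35 overall.
Running totals: Bbm ends at 3, B ends at 6, Ebadd9 ends at 11, D7 ends at 18, F# ends at 25, Abdim ends at 28, Db6 ends at 29, B ends at 35.
Beat 35 falls within B.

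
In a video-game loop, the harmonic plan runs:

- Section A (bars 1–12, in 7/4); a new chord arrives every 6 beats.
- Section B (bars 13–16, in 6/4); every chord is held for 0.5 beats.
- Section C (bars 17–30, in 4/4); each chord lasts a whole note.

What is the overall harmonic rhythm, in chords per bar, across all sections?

38/15 chords per bar

A: 12 bars of 7 beats is 84 beats; at 6 beats each that's 14 chords.
B: 4 bars of 6 beats is 24 beats; at 0.5 beats each that's 48 chords.
C: 14 bars of 4 beats is 56 beats; at 4 beats each that's 14 chords.
Overall: 76 chords over 30 bars → 76/30 = 38/15 chords per bar.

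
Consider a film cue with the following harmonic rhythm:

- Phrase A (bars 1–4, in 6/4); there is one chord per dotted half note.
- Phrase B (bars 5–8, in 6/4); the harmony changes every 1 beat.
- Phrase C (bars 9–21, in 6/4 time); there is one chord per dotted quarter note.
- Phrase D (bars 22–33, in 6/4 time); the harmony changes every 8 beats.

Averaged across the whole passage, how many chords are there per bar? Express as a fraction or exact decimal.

A: 4 × 6 = 24 beats ÷ 3 = 8 chords.
B: 4 × 6 = 24 beats ÷ 1 = 24 chords.
C: 13 × 6 = 78 beats ÷ 1.5 = 52 chords.
D: 12 × 6 = 72 beats ÷ 8 = 9 chords.
Overall: 93 chords over 33 bars → 93/33 = 31/11 chords per bar.

31/11 chords per bar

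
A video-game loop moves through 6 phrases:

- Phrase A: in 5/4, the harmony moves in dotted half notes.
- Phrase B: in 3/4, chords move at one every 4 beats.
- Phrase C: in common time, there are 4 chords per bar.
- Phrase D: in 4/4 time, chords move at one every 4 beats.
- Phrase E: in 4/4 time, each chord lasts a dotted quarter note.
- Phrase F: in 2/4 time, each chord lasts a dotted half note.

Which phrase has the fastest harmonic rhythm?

A: 5/3 = 5/3 chords/bar.
B: 3/4 = 0.75 chords/bar.
C: 4/1 = 4 chords/bar.
D: 4/4 = 1 chord/bar.
E: 4/1.5 = 8/3 chords/bar.
F: 2/3 = 2/3 chords/bar.
Fastest is C at 4 chords/bar.

Phrase C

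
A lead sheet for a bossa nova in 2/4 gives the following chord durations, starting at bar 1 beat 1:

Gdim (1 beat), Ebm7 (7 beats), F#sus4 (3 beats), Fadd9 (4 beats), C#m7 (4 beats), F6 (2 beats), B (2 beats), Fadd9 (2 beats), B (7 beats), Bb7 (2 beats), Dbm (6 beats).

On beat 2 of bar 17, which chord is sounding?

Beat 2 of bar 17 is beat (17−1)×2 + 2 = 34 overall.
Running totals: Gdim ends at 1, Ebm7 ends at 8, F#sus4 ends at 11, Fadd9 ends at 15, C#m7 ends at 19, F6 ends at 21, B ends at 23, Fadd9 ends at 25, B ends at 32, Bb7 ends at 34.
Beat 34 falls within Bb7.

Bb7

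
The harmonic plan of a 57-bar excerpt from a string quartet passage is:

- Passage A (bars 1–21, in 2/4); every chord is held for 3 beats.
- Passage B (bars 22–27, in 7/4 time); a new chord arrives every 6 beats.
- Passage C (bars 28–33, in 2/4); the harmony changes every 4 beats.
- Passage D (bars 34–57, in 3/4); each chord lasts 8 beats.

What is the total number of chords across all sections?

A: 21·2 = 42 beats, 42/3 = 14 chords.
B: 6·7 = 42 beats, 42/6 = 7 chords.
C: 6·2 = 12 beats, 12/4 = 3 chords.
D: 24·3 = 72 beats, 72/8 = 9 chords.
Total: 14 + 7 + 3 + 9 = 33.

33 chords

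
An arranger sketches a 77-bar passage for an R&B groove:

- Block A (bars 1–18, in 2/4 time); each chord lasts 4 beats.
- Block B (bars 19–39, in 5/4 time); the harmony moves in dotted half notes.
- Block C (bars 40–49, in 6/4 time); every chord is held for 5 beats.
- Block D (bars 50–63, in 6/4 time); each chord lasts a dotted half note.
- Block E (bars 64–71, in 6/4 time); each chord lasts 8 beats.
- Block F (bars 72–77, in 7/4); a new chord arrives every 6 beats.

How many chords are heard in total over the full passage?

A has 36 beats and chords last 4 each, so 9 chords.
B has 105 beats and chords last 3 each, so 35 chords.
C has 60 beats and chords last 5 each, so 12 chords.
D has 84 beats and chords last 3 each, so 28 chords.
E has 48 beats and chords last 8 each, so 6 chords.
F has 42 beats and chords last 6 each, so 7 chords.
Total: 9 + 35 + 12 + 28 + 6 + 7 = 97.

97 chords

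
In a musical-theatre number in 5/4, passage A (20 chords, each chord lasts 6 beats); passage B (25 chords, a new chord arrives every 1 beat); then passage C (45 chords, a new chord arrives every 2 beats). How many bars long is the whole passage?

47 bars

A: 20 × 6 = 120 beats = 24 bars.
B: 25 × 1 = 25 beats = 5 bars.
C: 45 × 2 = 90 beats = 18 bars.
Total: 24 + 5 + 18 = 47 bars.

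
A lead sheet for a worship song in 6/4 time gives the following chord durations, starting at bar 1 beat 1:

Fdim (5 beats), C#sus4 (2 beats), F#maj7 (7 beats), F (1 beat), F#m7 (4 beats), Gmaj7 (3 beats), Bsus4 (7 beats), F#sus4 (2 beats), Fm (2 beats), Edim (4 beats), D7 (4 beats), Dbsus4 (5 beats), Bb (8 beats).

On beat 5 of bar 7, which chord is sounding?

Beat 5 of bar 7 is beat (7−1)×6 + 5 = 41 overall.
Running totals: Fdim ends at 5, C#sus4 ends at 7, F#maj7 ends at 14, F ends at 15, F#m7 ends at 19, Gmaj7 ends at 22, Bsus4 ends at 29, F#sus4 ends at 31, Fm ends at 33, Edim ends at 37, D7 ends at 41.
Beat 41 falls within D7.

D7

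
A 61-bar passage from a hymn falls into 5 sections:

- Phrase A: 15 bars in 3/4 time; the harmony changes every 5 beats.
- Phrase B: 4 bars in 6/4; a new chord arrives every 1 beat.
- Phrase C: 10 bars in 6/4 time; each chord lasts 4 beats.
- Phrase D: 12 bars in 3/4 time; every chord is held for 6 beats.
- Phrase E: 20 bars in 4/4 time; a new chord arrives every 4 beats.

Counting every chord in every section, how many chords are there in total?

A: 15·3 = 45 beats, 45/5 = 9 chords.
B: 4·6 = 24 beats, 24/1 = 24 chords.
C: 10·6 = 60 beats, 60/4 = 15 chords.
D: 12·3 = 36 beats, 36/6 = 6 chords.
E: 20·4 = 80 beats, 80/4 = 20 chords.
Total: 9 + 24 + 15 + 6 + 20 = 74.

74 chords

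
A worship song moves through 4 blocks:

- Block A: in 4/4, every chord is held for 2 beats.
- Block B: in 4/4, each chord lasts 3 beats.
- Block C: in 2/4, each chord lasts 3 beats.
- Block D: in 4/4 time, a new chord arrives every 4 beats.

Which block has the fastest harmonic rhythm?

A: each chord is 2 beats in 4/4, so 2 per bar.
B: each chord is 3 beats in 4/4, so 4/3 per bar.
C: each chord is 3 beats in 2/4, so 2/3 per bar.
D: each chord is 4 beats in 4/4, so 1 per bar.
Fastest is A at 2 chords/bar.

Block A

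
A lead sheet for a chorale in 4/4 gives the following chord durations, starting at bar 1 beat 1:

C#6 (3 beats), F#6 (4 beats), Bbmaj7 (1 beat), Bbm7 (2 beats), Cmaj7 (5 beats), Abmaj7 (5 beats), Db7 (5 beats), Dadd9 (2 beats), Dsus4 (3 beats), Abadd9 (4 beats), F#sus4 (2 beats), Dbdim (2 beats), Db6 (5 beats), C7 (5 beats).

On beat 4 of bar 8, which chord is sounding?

Beat 4 of bar 8 is beat (8−1)×4 + 4 = 32 overall.
Running totals: C#6 ends at 3, F#6 ends at 7, Bbmaj7 ends at 8, Bbm7 ends at 10, Cmaj7 ends at 15, Abmaj7 ends at 20, Db7 ends at 25, Dadd9 ends at 27, Dsus4 ends at 30, Abadd9 ends at 34.
Beat 32 falls within Abadd9.

Abadd9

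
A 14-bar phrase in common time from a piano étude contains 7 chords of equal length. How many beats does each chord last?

14 bars × 4 beats/bar = 56 beats total.
56 beats ÷ 7 chords = 8 beats per chord.

8 beats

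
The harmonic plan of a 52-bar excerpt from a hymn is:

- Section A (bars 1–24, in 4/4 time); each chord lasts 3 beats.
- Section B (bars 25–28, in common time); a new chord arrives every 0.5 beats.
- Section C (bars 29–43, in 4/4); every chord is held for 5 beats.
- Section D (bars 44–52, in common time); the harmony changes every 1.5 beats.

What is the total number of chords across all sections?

A: 24 bars × 4 beats = 96 beats; 3 beats/chord → 32 chords.
B: 4 bars × 4 beats = 16 beats; 0.5 beats/chord → 32 chords.
C: 15 bars × 4 beats = 60 beats; 5 beats/chord → 12 chords.
D: 9 bars × 4 beats = 36 beats; 1.5 beats/chord → 24 chords.
Total: 32 + 32 + 12 + 24 = 100.

100 chords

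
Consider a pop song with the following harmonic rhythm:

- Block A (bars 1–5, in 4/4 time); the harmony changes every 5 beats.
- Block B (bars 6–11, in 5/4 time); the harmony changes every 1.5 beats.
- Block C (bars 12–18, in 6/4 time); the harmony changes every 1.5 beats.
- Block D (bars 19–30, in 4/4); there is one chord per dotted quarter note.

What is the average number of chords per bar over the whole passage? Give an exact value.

A: 5 × 4 = 20 beats ÷ 5 = 4 chords.
B: 6 × 5 = 30 beats ÷ 1.5 = 20 chords.
C: 7 × 6 = 42 beats ÷ 1.5 = 28 chords.
D: 12 × 4 = 48 beats ÷ 1.5 = 32 chords.
Overall: 84 chords over 30 bars → 84/30 = 2.8 chords per bar.

2.8 chords per bar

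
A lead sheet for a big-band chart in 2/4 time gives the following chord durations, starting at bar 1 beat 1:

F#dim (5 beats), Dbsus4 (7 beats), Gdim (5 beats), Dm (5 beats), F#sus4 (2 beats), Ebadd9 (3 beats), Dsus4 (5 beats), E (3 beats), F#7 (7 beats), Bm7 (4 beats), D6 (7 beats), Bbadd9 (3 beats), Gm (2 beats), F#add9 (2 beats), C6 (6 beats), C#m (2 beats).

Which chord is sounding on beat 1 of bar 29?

Gm

Beat 1 of bar 29 is beat (29−1)×2 + 1 = 57 overall.
Running totals: F#dim ends at 5, Dbsus4 ends at 12, Gdim ends at 17, Dm ends at 22, F#sus4 ends at 24, Ebadd9 ends at 27, Dsus4 ends at 32, E ends at 35, F#7 ends at 42, Bm7 ends at 46, D6 ends at 53, Bbadd9 ends at 56, Gm ends at 58.
Beat 57 falls within Gm.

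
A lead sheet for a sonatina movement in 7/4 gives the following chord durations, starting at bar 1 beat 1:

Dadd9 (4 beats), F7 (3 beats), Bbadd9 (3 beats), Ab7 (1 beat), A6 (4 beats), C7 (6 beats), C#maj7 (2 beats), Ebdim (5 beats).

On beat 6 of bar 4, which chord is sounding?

Ebdim

Beat 6 of bar 4 is beat (4−1)×7 + 6 = 27 overall.
Running totals: Dadd9 ends at 4, F7 ends at 7, Bbadd9 ends at 10, Ab7 ends at 11, A6 ends at 15, C7 ends at 21, C#maj7 ends at 23, Ebdim ends at 28.
Beat 27 falls within Ebdim.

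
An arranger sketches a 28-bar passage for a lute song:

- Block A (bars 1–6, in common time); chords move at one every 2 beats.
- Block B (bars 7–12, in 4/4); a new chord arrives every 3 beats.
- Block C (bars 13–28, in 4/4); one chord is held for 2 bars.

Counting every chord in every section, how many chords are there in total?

A: 6·4 = 24 beats, 24/2 = 12 chords.
B: 6·4 = 24 beats, 24/3 = 8 chords.
C: 16·4 = 64 beats, 64/8 = 8 chords.
Total: 12 + 8 + 8 = 28.

28 chords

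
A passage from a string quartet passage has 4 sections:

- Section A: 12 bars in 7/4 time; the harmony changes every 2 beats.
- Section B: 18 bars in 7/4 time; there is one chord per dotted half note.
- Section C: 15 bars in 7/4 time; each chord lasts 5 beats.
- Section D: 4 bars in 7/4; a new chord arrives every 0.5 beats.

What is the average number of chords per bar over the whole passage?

A: 12 bars of 7 beats is 84 beats; at 2 beats each that's 42 chords.
B: 18 bars of 7 beats is 126 beats; at 3 beats each that's 42 chords.
C: 15 bars of 7 beats is 105 beats; at 5 beats each that's 21 chords.
D: 4 bars of 7 beats is 28 beats; at 0.5 beats each that's 56 chords.
Overall: 161 chords over 49 bars → 161/49 = 23/7 chords per bar.

23/7 chords per bar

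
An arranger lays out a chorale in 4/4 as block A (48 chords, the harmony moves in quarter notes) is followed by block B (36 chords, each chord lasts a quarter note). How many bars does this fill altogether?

A: 48 × 1 = 48 beats = 12 bars.
B: 36 × 1 = 36 beats = 9 bars.
Total: 12 + 9 = 21 bars.

21 bars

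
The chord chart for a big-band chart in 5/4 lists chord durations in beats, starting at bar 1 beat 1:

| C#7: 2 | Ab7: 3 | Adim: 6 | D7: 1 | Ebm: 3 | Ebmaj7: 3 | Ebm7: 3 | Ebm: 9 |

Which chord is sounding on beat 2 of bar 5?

Ebm

Beat 2 of bar 5 is beat (5−1)×5 + 2 = 22 overall.
Running totals: C#7 ends at 2, Ab7 ends at 5, Adim ends at 11, D7 ends at 12, Ebm ends at 15, Ebmaj7 ends at 18, Ebm7 ends at 21, Ebm ends at 30.
Beat 22 falls within Ebm.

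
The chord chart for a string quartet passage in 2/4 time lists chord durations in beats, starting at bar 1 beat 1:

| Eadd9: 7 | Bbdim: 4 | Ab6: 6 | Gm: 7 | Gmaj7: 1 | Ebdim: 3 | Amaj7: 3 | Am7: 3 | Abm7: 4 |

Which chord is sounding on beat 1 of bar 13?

Beat 1 of bar 13 is beat (13−1)×2 + 1 = 25 overall.
Running totals: Eadd9 ends at 7, Bbdim ends at 11, Ab6 ends at 17, Gm ends at 24, Gmaj7 ends at 25.
Beat 25 falls within Gmaj7.

Gmaj7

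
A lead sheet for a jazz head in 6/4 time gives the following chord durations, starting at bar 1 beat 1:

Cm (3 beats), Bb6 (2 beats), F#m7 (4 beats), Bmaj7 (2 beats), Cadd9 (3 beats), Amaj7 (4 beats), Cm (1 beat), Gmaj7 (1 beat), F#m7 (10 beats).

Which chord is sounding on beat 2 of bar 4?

Beat 2 of bar 4 is beat (4−1)×6 + 2 = 20 overall.
Running totals: Cm ends at 3, Bb6 ends at 5, F#m7 ends at 9, Bmaj7 ends at 11, Cadd9 ends at 14, Amaj7 ends at 18, Cm ends at 19, Gmaj7 ends at 20.
Beat 20 falls within Gmaj7.

Gmaj7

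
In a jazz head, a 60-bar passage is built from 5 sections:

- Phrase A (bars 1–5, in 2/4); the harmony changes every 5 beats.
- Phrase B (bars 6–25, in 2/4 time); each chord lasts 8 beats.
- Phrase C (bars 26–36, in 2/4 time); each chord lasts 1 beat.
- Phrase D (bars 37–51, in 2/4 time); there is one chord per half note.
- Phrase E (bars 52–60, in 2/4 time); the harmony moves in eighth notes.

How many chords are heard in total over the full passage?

A has 10 beats and chords last 5 each, so 2 chords.
B has 40 beats and chords last 8 each, so 5 chords.
C has 22 beats and chords last 1 each, so 22 chords.
D has 30 beats and chords last 2 each, so 15 chords.
E has 18 beats and chords last 0.5 each, so 36 chords.
Total: 2 + 5 + 22 + 15 + 36 = 80.

80 chords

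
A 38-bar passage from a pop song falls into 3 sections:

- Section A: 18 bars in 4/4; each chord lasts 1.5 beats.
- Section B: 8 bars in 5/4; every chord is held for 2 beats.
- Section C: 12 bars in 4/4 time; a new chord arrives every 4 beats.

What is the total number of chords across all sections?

80 chords

A has 72 beats and chords last 1.5 each, so 48 chords.
B has 40 beats and chords last 2 each, so 20 chords.
C has 48 beats and chords last 4 each, so 12 chords.
Total: 48 + 20 + 12 = 80.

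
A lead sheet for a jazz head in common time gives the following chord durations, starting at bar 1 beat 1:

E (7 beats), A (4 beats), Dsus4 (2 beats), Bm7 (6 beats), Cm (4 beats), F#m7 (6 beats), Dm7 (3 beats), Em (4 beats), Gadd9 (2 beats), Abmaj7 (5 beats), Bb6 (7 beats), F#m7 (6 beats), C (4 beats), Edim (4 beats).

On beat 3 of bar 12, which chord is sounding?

Beat 3 of bar 12 is beat (12−1)×4 + 3 = 47 overall.
Running totals: E ends at 7, A ends at 11, Dsus4 ends at 13, Bm7 ends at 19, Cm ends at 23, F#m7 ends at 29, Dm7 ends at 32, Em ends at 36, Gadd9 ends at 38, Abmaj7 ends at 43, Bb6 ends at 50.
Beat 47 falls within Bb6.

Bb6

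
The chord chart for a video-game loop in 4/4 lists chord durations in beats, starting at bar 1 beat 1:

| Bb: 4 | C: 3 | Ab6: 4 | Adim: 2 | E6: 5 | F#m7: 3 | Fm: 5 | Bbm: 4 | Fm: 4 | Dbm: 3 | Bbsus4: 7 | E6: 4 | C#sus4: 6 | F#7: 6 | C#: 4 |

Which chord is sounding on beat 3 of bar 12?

E6

Beat 3 of bar 12 is beat (12−1)×4 + 3 = 47 overall.
Running totals: Bb ends at 4, C ends at 7, Ab6 ends at 11, Adim ends at 13, E6 ends at 18, F#m7 ends at 21, Fm ends at 26, Bbm ends at 30, Fm ends at 34, Dbm ends at 37, Bbsus4 ends at 44, E6 ends at 48.
Beat 47 falls within E6.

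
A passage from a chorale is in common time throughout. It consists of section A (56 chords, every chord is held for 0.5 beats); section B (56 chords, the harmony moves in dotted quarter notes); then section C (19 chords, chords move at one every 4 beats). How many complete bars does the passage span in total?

47 bars

A: 56 × 0.5 = 28 beats = 7 bars.
B: 56 × 1.5 = 84 beats = 21 bars.
C: 19 × 4 = 76 beats = 19 bars.
Total: 7 + 21 + 19 = 47 bars.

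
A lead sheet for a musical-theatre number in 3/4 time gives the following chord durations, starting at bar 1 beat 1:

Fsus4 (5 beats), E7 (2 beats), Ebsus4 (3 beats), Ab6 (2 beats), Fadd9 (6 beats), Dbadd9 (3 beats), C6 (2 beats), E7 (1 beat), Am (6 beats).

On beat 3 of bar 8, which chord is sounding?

Beat 3 of bar 8 is beat (8−1)×3 + 3 = 24 overall.
Running totals: Fsus4 ends at 5, E7 ends at 7, Ebsus4 ends at 10, Ab6 ends at 12, Fadd9 ends at 18, Dbadd9 ends at 21, C6 ends at 23, E7 ends at 24.
Beat 24 falls within E7.

E7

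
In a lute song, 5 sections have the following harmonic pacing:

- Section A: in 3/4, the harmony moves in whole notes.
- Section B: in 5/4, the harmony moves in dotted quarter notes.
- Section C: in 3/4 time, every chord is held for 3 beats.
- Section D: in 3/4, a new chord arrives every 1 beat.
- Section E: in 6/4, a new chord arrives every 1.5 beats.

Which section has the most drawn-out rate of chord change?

A: 3 beats/bar ÷ 4 beats/chord = 0.75 chords/bar.
B: 5 beats/bar ÷ 1.5 beats/chord = 10/3 chords/bar.
C: 3 beats/bar ÷ 3 beats/chord = 1 chord/bar.
D: 3 beats/bar ÷ 1 beat/chord = 3 chords/bar.
E: 6 beats/bar ÷ 1.5 beats/chord = 4 chords/bar.
Slowest is A at 0.75 chords/bar.

Section A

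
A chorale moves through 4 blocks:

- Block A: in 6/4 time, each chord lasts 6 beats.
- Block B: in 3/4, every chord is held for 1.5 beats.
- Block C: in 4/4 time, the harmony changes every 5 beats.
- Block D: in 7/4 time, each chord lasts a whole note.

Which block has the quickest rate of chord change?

A: 6 beats/bar ÷ 6 beats/chord = 1 chord/bar.
B: 3 beats/bar ÷ 1.5 beats/chord = 2 chords/bar.
C: 4 beats/bar ÷ 5 beats/chord = 0.8 chords/bar.
D: 7 beats/bar ÷ 4 beats/chord = 1.75 chords/bar.
Fastest is B at 2 chords/bar.

Block B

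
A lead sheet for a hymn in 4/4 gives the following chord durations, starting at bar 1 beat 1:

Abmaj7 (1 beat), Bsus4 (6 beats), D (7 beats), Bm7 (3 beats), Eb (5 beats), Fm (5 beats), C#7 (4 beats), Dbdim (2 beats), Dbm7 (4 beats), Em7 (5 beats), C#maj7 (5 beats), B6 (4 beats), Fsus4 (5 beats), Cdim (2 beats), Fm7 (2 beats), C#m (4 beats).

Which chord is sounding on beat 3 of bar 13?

Beat 3 of bar 13 is beat (13−1)×4 + 3 = 51 overall.
Running totals: Abmaj7 ends at 1, Bsus4 ends at 7, D ends at 14, Bm7 ends at 17, Eb ends at 22, Fm ends at 27, C#7 ends at 31, Dbdim ends at 33, Dbm7 ends at 37, Em7 ends at 42, C#maj7 ends at 47, B6 ends at 51.
Beat 51 falls within B6.

B6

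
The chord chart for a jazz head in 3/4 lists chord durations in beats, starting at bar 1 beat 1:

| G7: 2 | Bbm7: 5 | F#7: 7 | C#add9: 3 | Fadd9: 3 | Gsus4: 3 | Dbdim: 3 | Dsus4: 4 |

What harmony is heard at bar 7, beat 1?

Fadd9

Beat 1 of bar 7 is beat (7−1)×3 + 1 = 19 overall.
Running totals: G7 ends at 2, Bbm7 ends at 7, F#7 ends at 14, C#add9 ends at 17, Fadd9 ends at 20.
Beat 19 falls within Fadd9.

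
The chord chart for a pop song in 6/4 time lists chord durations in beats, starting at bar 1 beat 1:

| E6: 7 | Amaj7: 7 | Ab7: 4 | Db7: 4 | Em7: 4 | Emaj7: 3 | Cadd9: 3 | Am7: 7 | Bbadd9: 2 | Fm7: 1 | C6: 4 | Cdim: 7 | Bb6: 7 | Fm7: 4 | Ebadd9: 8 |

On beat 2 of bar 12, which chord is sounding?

Beat 2 of bar 12 is beat (12−1)×6 + 2 = 68 overall.
Running totals: E6 ends at 7, Amaj7 ends at 14, Ab7 ends at 18, Db7 ends at 22, Em7 ends at 26, Emaj7 ends at 29, Cadd9 ends at 32, Am7 ends at 39, Bbadd9 ends at 41, Fm7 ends at 42, C6 ends at 46, Cdim ends at 53, Bb6 ends at 60, Fm7 ends at 64, Ebadd9 ends at 72.
Beat 68 falls within Ebadd9.

Ebadd9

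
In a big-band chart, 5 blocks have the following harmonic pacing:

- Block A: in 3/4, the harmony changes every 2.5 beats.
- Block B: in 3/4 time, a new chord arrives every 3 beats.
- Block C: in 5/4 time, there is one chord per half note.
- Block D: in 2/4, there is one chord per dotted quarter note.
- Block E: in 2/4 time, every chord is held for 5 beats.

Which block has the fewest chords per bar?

A: 3 beats/bar ÷ 2.5 beats/chord = 1.2 chords/bar.
B: 3 beats/bar ÷ 3 beats/chord = 1 chord/bar.
C: 5 beats/bar ÷ 2 beats/chord = 2.5 chords/bar.
D: 2 beats/bar ÷ 1.5 beats/chord = 4/3 chords/bar.
E: 2 beats/bar ÷ 5 beats/chord = 0.4 chords/bar.
Slowest is E at 0.4 chords/bar.

Block E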